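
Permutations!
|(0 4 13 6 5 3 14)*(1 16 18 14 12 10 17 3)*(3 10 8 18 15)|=26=|(0 4 13 6 5 1 16 15 3 12 8 18 14)(10 17)|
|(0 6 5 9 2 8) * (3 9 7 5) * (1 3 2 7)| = 20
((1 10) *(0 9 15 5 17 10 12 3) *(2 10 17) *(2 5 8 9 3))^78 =(17)(1 2)(10 12)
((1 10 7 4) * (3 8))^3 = (1 4 7 10)(3 8)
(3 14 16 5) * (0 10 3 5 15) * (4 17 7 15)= [10, 1, 2, 14, 17, 5, 6, 15, 8, 9, 3, 11, 12, 13, 16, 0, 4, 7]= (0 10 3 14 16 4 17 7 15)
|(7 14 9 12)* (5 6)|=|(5 6)(7 14 9 12)|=4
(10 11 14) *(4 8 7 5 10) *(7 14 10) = (4 8 14)(5 7)(10 11) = [0, 1, 2, 3, 8, 7, 6, 5, 14, 9, 11, 10, 12, 13, 4]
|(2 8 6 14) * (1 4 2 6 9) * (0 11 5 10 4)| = 18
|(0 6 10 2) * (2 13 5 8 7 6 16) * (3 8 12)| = 24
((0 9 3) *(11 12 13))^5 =((0 9 3)(11 12 13))^5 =(0 3 9)(11 13 12)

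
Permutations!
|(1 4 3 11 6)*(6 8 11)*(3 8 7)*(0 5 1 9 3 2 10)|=|(0 5 1 4 8 11 7 2 10)(3 6 9)|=9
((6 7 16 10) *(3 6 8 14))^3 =((3 6 7 16 10 8 14))^3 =(3 16 14 7 8 6 10)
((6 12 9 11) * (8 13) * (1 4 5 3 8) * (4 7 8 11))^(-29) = (1 13 8 7)(3 5 4 9 12 6 11)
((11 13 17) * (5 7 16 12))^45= (17)(5 7 16 12)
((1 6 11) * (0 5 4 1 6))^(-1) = (0 1 4 5)(6 11)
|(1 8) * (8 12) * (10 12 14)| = 5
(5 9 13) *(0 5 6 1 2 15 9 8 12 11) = (0 5 8 12 11)(1 2 15 9 13 6) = [5, 2, 15, 3, 4, 8, 1, 7, 12, 13, 10, 0, 11, 6, 14, 9]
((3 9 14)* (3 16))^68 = ((3 9 14 16))^68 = (16)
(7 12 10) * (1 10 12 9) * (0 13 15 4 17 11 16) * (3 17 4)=(0 13 15 3 17 11 16)(1 10 7 9)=[13, 10, 2, 17, 4, 5, 6, 9, 8, 1, 7, 16, 12, 15, 14, 3, 0, 11]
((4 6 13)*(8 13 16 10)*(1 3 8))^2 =(1 8 4 16)(3 13 6 10)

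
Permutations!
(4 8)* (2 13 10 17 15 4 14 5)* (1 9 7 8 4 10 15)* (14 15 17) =(1 9 7 8 15 10 14 5 2 13 17) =[0, 9, 13, 3, 4, 2, 6, 8, 15, 7, 14, 11, 12, 17, 5, 10, 16, 1]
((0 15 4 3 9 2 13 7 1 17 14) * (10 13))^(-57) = (0 3 10 1)(2 7 14 4)(9 13 17 15)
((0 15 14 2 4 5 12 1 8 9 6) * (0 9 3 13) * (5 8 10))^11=(0 2 3 15 4 13 14 8)(1 12 5 10)(6 9)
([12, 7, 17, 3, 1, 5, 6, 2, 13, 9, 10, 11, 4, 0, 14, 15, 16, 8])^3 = [1, 17, 13, 3, 2, 5, 6, 8, 12, 9, 10, 11, 7, 4, 14, 15, 16, 0]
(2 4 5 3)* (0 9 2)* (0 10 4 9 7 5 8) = (0 7 5 3 10 4 8)(2 9) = [7, 1, 9, 10, 8, 3, 6, 5, 0, 2, 4]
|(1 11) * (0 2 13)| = 6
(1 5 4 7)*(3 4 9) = [0, 5, 2, 4, 7, 9, 6, 1, 8, 3] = (1 5 9 3 4 7)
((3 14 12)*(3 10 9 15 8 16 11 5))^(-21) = ((3 14 12 10 9 15 8 16 11 5))^(-21) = (3 5 11 16 8 15 9 10 12 14)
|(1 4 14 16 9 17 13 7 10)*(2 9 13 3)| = |(1 4 14 16 13 7 10)(2 9 17 3)| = 28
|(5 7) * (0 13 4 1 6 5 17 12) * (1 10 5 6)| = |(0 13 4 10 5 7 17 12)| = 8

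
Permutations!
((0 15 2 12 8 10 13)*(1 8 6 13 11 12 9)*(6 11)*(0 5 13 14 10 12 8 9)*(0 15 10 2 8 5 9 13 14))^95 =(0 6 10)(1 9 13)(2 11 15 5 8 14 12)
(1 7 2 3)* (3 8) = (1 7 2 8 3) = [0, 7, 8, 1, 4, 5, 6, 2, 3]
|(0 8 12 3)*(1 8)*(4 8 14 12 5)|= 15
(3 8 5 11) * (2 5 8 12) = (2 5 11 3 12) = [0, 1, 5, 12, 4, 11, 6, 7, 8, 9, 10, 3, 2]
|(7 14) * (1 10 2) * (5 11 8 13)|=12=|(1 10 2)(5 11 8 13)(7 14)|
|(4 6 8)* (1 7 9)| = |(1 7 9)(4 6 8)| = 3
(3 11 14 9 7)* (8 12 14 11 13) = [0, 1, 2, 13, 4, 5, 6, 3, 12, 7, 10, 11, 14, 8, 9] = (3 13 8 12 14 9 7)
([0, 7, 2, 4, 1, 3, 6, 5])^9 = (1 4 3 5 7)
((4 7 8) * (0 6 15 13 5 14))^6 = (15)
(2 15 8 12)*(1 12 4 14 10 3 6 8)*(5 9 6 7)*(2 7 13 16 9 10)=[0, 12, 15, 13, 14, 10, 8, 5, 4, 6, 3, 11, 7, 16, 2, 1, 9]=(1 12 7 5 10 3 13 16 9 6 8 4 14 2 15)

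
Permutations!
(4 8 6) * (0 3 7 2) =(0 3 7 2)(4 8 6) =[3, 1, 0, 7, 8, 5, 4, 2, 6]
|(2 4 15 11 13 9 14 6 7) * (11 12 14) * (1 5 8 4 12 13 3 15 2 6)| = 70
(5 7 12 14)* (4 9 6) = (4 9 6)(5 7 12 14) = [0, 1, 2, 3, 9, 7, 4, 12, 8, 6, 10, 11, 14, 13, 5]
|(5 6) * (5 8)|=3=|(5 6 8)|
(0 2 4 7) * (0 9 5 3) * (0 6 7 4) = [2, 1, 0, 6, 4, 3, 7, 9, 8, 5] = (0 2)(3 6 7 9 5)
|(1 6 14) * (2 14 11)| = 5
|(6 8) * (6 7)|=3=|(6 8 7)|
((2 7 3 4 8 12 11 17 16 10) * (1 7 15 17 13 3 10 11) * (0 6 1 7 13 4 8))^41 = (0 17 7 13 4 15 12 1 11 2 8 6 16 10 3)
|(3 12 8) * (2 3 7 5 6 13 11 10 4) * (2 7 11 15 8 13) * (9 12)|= |(2 3 9 12 13 15 8 11 10 4 7 5 6)|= 13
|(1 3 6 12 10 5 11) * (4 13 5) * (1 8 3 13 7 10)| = |(1 13 5 11 8 3 6 12)(4 7 10)| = 24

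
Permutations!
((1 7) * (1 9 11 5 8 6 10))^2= (1 9 5 6)(7 11 8 10)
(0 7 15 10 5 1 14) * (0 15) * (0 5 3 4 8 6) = (0 7 5 1 14 15 10 3 4 8 6) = [7, 14, 2, 4, 8, 1, 0, 5, 6, 9, 3, 11, 12, 13, 15, 10]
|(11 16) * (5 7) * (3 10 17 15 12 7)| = 14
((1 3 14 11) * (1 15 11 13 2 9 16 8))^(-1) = (1 8 16 9 2 13 14 3)(11 15)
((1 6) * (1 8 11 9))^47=((1 6 8 11 9))^47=(1 8 9 6 11)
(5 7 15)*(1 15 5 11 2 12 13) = (1 15 11 2 12 13)(5 7) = [0, 15, 12, 3, 4, 7, 6, 5, 8, 9, 10, 2, 13, 1, 14, 11]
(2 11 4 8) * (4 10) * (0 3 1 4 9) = (0 3 1 4 8 2 11 10 9) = [3, 4, 11, 1, 8, 5, 6, 7, 2, 0, 9, 10]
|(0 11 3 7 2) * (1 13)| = |(0 11 3 7 2)(1 13)| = 10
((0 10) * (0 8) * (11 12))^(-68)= (12)(0 10 8)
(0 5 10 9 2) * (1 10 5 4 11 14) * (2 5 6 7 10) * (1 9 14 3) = [4, 2, 0, 1, 11, 6, 7, 10, 8, 5, 14, 3, 12, 13, 9] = (0 4 11 3 1 2)(5 6 7 10 14 9)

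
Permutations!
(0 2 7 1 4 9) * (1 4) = (0 2 7 4 9) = [2, 1, 7, 3, 9, 5, 6, 4, 8, 0]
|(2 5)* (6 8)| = |(2 5)(6 8)| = 2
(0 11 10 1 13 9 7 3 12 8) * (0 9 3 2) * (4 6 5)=(0 11 10 1 13 3 12 8 9 7 2)(4 6 5)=[11, 13, 0, 12, 6, 4, 5, 2, 9, 7, 1, 10, 8, 3]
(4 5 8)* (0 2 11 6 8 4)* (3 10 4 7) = (0 2 11 6 8)(3 10 4 5 7) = [2, 1, 11, 10, 5, 7, 8, 3, 0, 9, 4, 6]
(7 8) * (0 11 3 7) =(0 11 3 7 8) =[11, 1, 2, 7, 4, 5, 6, 8, 0, 9, 10, 3]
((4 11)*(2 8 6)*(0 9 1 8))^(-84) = ((0 9 1 8 6 2)(4 11))^(-84) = (11)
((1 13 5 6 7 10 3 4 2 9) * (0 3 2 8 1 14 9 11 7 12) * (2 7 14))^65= ((0 3 4 8 1 13 5 6 12)(2 11 14 9)(7 10))^65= (0 4 1 5 12 3 8 13 6)(2 11 14 9)(7 10)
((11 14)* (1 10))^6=((1 10)(11 14))^6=(14)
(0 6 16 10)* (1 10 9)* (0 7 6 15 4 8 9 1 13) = (0 15 4 8 9 13)(1 10 7 6 16) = [15, 10, 2, 3, 8, 5, 16, 6, 9, 13, 7, 11, 12, 0, 14, 4, 1]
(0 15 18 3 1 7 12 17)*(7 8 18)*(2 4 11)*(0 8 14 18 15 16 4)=(0 16 4 11 2)(1 14 18 3)(7 12 17 8 15)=[16, 14, 0, 1, 11, 5, 6, 12, 15, 9, 10, 2, 17, 13, 18, 7, 4, 8, 3]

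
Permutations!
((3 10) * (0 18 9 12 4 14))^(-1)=(0 14 4 12 9 18)(3 10)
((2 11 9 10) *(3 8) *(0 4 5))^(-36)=(11)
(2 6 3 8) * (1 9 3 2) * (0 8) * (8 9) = (0 9 3)(1 8)(2 6) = [9, 8, 6, 0, 4, 5, 2, 7, 1, 3]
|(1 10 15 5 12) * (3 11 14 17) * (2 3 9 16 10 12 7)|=|(1 12)(2 3 11 14 17 9 16 10 15 5 7)|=22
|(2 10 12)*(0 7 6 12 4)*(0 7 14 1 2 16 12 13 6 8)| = 8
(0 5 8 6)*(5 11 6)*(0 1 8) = (0 11 6 1 8 5) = [11, 8, 2, 3, 4, 0, 1, 7, 5, 9, 10, 6]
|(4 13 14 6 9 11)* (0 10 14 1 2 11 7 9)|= 20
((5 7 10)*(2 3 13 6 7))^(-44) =(2 10 6 3 5 7 13)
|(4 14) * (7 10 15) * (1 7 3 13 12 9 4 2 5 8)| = 13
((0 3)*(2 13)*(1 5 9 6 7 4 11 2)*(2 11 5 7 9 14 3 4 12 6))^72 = ((0 4 5 14 3)(1 7 12 6 9 2 13))^72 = (0 5 3 4 14)(1 12 9 13 7 6 2)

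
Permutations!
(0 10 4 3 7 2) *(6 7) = (0 10 4 3 6 7 2) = [10, 1, 0, 6, 3, 5, 7, 2, 8, 9, 4]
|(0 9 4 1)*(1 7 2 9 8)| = |(0 8 1)(2 9 4 7)| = 12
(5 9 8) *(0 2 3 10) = [2, 1, 3, 10, 4, 9, 6, 7, 5, 8, 0] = (0 2 3 10)(5 9 8)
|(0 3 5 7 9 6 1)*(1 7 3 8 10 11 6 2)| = 18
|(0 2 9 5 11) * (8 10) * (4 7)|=|(0 2 9 5 11)(4 7)(8 10)|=10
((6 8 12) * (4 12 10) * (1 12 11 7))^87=((1 12 6 8 10 4 11 7))^87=(1 7 11 4 10 8 6 12)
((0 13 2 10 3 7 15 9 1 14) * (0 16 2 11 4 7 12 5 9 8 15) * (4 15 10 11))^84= ((0 13 4 7)(1 14 16 2 11 15 8 10 3 12 5 9))^84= (16)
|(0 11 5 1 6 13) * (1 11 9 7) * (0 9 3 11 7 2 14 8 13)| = |(0 3 11 5 7 1 6)(2 14 8 13 9)| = 35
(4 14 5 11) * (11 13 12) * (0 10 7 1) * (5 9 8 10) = (0 5 13 12 11 4 14 9 8 10 7 1) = [5, 0, 2, 3, 14, 13, 6, 1, 10, 8, 7, 4, 11, 12, 9]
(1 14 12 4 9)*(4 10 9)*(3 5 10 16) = (1 14 12 16 3 5 10 9) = [0, 14, 2, 5, 4, 10, 6, 7, 8, 1, 9, 11, 16, 13, 12, 15, 3]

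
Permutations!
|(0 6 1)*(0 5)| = |(0 6 1 5)| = 4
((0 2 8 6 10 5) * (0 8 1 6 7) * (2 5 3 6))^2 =((0 5 8 7)(1 2)(3 6 10))^2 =(0 8)(3 10 6)(5 7)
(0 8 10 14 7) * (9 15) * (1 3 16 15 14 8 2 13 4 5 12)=(0 2 13 4 5 12 1 3 16 15 9 14 7)(8 10)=[2, 3, 13, 16, 5, 12, 6, 0, 10, 14, 8, 11, 1, 4, 7, 9, 15]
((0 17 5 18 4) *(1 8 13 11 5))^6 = (0 5 8)(1 4 11)(13 17 18)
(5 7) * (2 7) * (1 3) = [0, 3, 7, 1, 4, 2, 6, 5] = (1 3)(2 7 5)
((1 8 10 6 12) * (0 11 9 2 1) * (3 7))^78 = ((0 11 9 2 1 8 10 6 12)(3 7))^78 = (0 10 2)(1 11 6)(8 9 12)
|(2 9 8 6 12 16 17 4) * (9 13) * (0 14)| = |(0 14)(2 13 9 8 6 12 16 17 4)| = 18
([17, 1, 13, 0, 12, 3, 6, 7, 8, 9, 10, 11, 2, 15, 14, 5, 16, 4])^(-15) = [12, 1, 5, 4, 13, 17, 6, 7, 8, 9, 10, 11, 15, 3, 14, 0, 16, 2]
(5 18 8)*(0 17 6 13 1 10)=(0 17 6 13 1 10)(5 18 8)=[17, 10, 2, 3, 4, 18, 13, 7, 5, 9, 0, 11, 12, 1, 14, 15, 16, 6, 8]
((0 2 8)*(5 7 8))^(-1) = (0 8 7 5 2)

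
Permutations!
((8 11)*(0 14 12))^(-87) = ((0 14 12)(8 11))^(-87) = (14)(8 11)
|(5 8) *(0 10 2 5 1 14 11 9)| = 9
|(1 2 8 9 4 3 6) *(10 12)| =|(1 2 8 9 4 3 6)(10 12)| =14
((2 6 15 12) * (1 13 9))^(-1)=(1 9 13)(2 12 15 6)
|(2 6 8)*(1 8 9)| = |(1 8 2 6 9)| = 5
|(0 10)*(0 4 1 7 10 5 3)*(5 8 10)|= |(0 8 10 4 1 7 5 3)|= 8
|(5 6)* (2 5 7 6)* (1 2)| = 6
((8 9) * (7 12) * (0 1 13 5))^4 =(13)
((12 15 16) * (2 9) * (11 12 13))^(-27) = ((2 9)(11 12 15 16 13))^(-27) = (2 9)(11 16 12 13 15)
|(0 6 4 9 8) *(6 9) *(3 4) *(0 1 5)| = |(0 9 8 1 5)(3 4 6)| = 15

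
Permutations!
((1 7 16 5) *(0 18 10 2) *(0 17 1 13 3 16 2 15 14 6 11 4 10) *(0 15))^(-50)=(0 4 6 15)(1 2)(3 5)(7 17)(10 11 14 18)(13 16)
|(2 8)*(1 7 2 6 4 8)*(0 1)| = |(0 1 7 2)(4 8 6)| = 12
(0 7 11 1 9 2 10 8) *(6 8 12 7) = (0 6 8)(1 9 2 10 12 7 11) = [6, 9, 10, 3, 4, 5, 8, 11, 0, 2, 12, 1, 7]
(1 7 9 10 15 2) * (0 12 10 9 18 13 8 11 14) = (0 12 10 15 2 1 7 18 13 8 11 14) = [12, 7, 1, 3, 4, 5, 6, 18, 11, 9, 15, 14, 10, 8, 0, 2, 16, 17, 13]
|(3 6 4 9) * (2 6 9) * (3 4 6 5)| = 5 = |(2 5 3 9 4)|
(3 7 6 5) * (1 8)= (1 8)(3 7 6 5)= [0, 8, 2, 7, 4, 3, 5, 6, 1]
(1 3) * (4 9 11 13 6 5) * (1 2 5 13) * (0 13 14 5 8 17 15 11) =[13, 3, 8, 2, 9, 4, 14, 7, 17, 0, 10, 1, 12, 6, 5, 11, 16, 15] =(0 13 6 14 5 4 9)(1 3 2 8 17 15 11)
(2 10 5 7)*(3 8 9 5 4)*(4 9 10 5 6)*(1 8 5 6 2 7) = (1 8 10 9 2 6 4 3 5) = [0, 8, 6, 5, 3, 1, 4, 7, 10, 2, 9]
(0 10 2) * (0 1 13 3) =(0 10 2 1 13 3) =[10, 13, 1, 0, 4, 5, 6, 7, 8, 9, 2, 11, 12, 3]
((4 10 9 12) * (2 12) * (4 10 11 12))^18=((2 4 11 12 10 9))^18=(12)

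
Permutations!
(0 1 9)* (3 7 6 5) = [1, 9, 2, 7, 4, 3, 5, 6, 8, 0] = (0 1 9)(3 7 6 5)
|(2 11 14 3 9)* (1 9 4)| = 7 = |(1 9 2 11 14 3 4)|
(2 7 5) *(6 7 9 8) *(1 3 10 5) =(1 3 10 5 2 9 8 6 7) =[0, 3, 9, 10, 4, 2, 7, 1, 6, 8, 5]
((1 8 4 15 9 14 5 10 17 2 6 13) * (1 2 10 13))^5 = ((1 8 4 15 9 14 5 13 2 6)(10 17))^5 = (1 14)(2 15)(4 13)(5 8)(6 9)(10 17)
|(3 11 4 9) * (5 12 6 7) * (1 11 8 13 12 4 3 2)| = 12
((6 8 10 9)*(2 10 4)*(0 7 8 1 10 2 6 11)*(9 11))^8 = (11)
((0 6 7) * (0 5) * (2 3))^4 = ((0 6 7 5)(2 3))^4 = (7)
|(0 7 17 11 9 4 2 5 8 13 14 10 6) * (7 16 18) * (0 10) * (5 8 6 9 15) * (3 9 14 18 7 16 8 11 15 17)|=17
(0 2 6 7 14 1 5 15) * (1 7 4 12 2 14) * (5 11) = (0 14 7 1 11 5 15)(2 6 4 12) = [14, 11, 6, 3, 12, 15, 4, 1, 8, 9, 10, 5, 2, 13, 7, 0]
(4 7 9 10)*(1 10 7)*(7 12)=(1 10 4)(7 9 12)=[0, 10, 2, 3, 1, 5, 6, 9, 8, 12, 4, 11, 7]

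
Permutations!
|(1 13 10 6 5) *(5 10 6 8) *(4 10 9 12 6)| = |(1 13 4 10 8 5)(6 9 12)| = 6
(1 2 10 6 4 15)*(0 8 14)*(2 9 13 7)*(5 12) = (0 8 14)(1 9 13 7 2 10 6 4 15)(5 12) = [8, 9, 10, 3, 15, 12, 4, 2, 14, 13, 6, 11, 5, 7, 0, 1]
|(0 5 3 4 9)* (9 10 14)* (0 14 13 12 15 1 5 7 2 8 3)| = |(0 7 2 8 3 4 10 13 12 15 1 5)(9 14)| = 12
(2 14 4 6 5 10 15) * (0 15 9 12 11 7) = (0 15 2 14 4 6 5 10 9 12 11 7) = [15, 1, 14, 3, 6, 10, 5, 0, 8, 12, 9, 7, 11, 13, 4, 2]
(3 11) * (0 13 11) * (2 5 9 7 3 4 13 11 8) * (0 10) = (0 11 4 13 8 2 5 9 7 3 10) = [11, 1, 5, 10, 13, 9, 6, 3, 2, 7, 0, 4, 12, 8]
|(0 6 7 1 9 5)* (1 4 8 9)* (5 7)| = 12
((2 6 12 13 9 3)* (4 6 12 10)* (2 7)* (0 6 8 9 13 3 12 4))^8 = ((13)(0 6 10)(2 4 8 9 12 3 7))^8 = (13)(0 10 6)(2 4 8 9 12 3 7)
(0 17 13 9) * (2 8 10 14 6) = (0 17 13 9)(2 8 10 14 6) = [17, 1, 8, 3, 4, 5, 2, 7, 10, 0, 14, 11, 12, 9, 6, 15, 16, 13]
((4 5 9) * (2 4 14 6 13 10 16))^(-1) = ((2 4 5 9 14 6 13 10 16))^(-1) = (2 16 10 13 6 14 9 5 4)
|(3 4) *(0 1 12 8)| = 4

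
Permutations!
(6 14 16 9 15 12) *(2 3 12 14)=[0, 1, 3, 12, 4, 5, 2, 7, 8, 15, 10, 11, 6, 13, 16, 14, 9]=(2 3 12 6)(9 15 14 16)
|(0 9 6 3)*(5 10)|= 4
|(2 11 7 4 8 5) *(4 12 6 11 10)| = 20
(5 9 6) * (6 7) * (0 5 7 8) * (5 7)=(0 7 6 5 9 8)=[7, 1, 2, 3, 4, 9, 5, 6, 0, 8]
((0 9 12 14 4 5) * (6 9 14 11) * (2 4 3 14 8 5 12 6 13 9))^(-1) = (0 5 8)(2 6 9 13 11 12 4)(3 14)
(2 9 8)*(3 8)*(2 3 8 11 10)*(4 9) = (2 4 9 8 3 11 10) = [0, 1, 4, 11, 9, 5, 6, 7, 3, 8, 2, 10]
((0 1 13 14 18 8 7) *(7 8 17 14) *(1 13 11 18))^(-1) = ((0 13 7)(1 11 18 17 14))^(-1) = (0 7 13)(1 14 17 18 11)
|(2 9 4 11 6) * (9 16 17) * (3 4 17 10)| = |(2 16 10 3 4 11 6)(9 17)| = 14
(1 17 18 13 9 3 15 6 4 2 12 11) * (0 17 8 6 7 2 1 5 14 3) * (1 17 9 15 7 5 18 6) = (0 9)(1 8)(2 12 11 18 13 15 5 14 3 7)(4 17 6) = [9, 8, 12, 7, 17, 14, 4, 2, 1, 0, 10, 18, 11, 15, 3, 5, 16, 6, 13]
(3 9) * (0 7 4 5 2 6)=(0 7 4 5 2 6)(3 9)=[7, 1, 6, 9, 5, 2, 0, 4, 8, 3]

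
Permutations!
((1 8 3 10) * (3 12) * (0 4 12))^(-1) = (0 8 1 10 3 12 4)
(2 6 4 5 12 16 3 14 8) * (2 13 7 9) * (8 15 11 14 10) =(2 6 4 5 12 16 3 10 8 13 7 9)(11 14 15) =[0, 1, 6, 10, 5, 12, 4, 9, 13, 2, 8, 14, 16, 7, 15, 11, 3]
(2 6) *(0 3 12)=(0 3 12)(2 6)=[3, 1, 6, 12, 4, 5, 2, 7, 8, 9, 10, 11, 0]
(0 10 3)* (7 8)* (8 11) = (0 10 3)(7 11 8) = [10, 1, 2, 0, 4, 5, 6, 11, 7, 9, 3, 8]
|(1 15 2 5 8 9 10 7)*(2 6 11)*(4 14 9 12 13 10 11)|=|(1 15 6 4 14 9 11 2 5 8 12 13 10 7)|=14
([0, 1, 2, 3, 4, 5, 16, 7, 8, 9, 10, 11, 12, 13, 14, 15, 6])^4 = (16)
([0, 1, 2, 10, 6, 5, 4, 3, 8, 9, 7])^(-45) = [0, 1, 2, 3, 6, 5, 4, 7, 8, 9, 10]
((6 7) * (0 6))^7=((0 6 7))^7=(0 6 7)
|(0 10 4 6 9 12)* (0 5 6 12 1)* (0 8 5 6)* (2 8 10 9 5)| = |(0 9 1 10 4 12 6 5)(2 8)| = 8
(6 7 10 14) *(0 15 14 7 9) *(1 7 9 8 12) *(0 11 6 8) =(0 15 14 8 12 1 7 10 9 11 6) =[15, 7, 2, 3, 4, 5, 0, 10, 12, 11, 9, 6, 1, 13, 8, 14]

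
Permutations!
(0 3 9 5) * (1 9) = (0 3 1 9 5) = [3, 9, 2, 1, 4, 0, 6, 7, 8, 5]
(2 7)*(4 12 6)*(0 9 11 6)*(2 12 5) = (0 9 11 6 4 5 2 7 12) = [9, 1, 7, 3, 5, 2, 4, 12, 8, 11, 10, 6, 0]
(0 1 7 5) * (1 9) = [9, 7, 2, 3, 4, 0, 6, 5, 8, 1] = (0 9 1 7 5)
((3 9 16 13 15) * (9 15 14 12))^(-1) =(3 15)(9 12 14 13 16)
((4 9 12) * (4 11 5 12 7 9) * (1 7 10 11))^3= (1 10 12 9 5 7 11)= ((1 7 9 10 11 5 12))^3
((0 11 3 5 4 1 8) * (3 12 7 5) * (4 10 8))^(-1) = ((0 11 12 7 5 10 8)(1 4))^(-1) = (0 8 10 5 7 12 11)(1 4)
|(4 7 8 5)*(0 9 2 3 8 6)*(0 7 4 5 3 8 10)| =6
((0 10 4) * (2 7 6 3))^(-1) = ((0 10 4)(2 7 6 3))^(-1) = (0 4 10)(2 3 6 7)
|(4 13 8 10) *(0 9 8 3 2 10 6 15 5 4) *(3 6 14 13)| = 12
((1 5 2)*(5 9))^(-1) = ((1 9 5 2))^(-1) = (1 2 5 9)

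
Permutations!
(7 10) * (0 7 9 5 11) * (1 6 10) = (0 7 1 6 10 9 5 11) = [7, 6, 2, 3, 4, 11, 10, 1, 8, 5, 9, 0]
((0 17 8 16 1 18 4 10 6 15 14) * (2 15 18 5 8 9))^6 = ((0 17 9 2 15 14)(1 5 8 16)(4 10 6 18))^6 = (1 8)(4 6)(5 16)(10 18)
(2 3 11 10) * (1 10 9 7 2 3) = [0, 10, 1, 11, 4, 5, 6, 2, 8, 7, 3, 9] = (1 10 3 11 9 7 2)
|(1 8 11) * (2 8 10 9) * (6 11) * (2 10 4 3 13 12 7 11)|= |(1 4 3 13 12 7 11)(2 8 6)(9 10)|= 42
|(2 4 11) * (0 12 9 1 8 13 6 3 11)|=|(0 12 9 1 8 13 6 3 11 2 4)|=11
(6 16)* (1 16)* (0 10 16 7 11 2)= [10, 7, 0, 3, 4, 5, 1, 11, 8, 9, 16, 2, 12, 13, 14, 15, 6]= (0 10 16 6 1 7 11 2)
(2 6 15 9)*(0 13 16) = (0 13 16)(2 6 15 9) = [13, 1, 6, 3, 4, 5, 15, 7, 8, 2, 10, 11, 12, 16, 14, 9, 0]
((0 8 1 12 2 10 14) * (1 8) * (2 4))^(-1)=((0 1 12 4 2 10 14))^(-1)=(0 14 10 2 4 12 1)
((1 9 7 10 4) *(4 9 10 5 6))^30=((1 10 9 7 5 6 4))^30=(1 9 5 4 10 7 6)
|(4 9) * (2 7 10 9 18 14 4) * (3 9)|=|(2 7 10 3 9)(4 18 14)|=15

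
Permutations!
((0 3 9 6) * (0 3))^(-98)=((3 9 6))^(-98)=(3 9 6)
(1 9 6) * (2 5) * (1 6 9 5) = [0, 5, 1, 3, 4, 2, 6, 7, 8, 9] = (9)(1 5 2)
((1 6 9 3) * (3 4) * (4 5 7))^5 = (1 4 5 6 3 7 9)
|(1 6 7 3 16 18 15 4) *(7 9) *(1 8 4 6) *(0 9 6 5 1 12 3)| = |(0 9 7)(1 12 3 16 18 15 5)(4 8)| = 42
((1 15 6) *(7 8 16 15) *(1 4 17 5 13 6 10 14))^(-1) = ((1 7 8 16 15 10 14)(4 17 5 13 6))^(-1) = (1 14 10 15 16 8 7)(4 6 13 5 17)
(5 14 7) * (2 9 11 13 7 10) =(2 9 11 13 7 5 14 10) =[0, 1, 9, 3, 4, 14, 6, 5, 8, 11, 2, 13, 12, 7, 10]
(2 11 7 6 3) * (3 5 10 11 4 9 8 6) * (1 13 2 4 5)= (1 13 2 5 10 11 7 3 4 9 8 6)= [0, 13, 5, 4, 9, 10, 1, 3, 6, 8, 11, 7, 12, 2]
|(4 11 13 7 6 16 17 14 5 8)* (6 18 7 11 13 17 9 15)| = 28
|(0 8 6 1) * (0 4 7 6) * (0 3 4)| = |(0 8 3 4 7 6 1)| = 7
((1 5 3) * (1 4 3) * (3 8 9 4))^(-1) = ((1 5)(4 8 9))^(-1) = (1 5)(4 9 8)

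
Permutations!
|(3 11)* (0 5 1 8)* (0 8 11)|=5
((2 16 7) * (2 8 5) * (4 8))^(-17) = ((2 16 7 4 8 5))^(-17) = (2 16 7 4 8 5)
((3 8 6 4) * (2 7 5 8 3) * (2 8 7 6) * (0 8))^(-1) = (0 4 6 2 8)(5 7) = ((0 8 2 6 4)(5 7))^(-1)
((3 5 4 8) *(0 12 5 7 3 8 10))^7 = (0 5 10 12 4)(3 7)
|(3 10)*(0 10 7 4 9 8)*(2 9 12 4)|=|(0 10 3 7 2 9 8)(4 12)|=14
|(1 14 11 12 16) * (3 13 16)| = |(1 14 11 12 3 13 16)| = 7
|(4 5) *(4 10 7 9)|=|(4 5 10 7 9)|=5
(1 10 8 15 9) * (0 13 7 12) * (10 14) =(0 13 7 12)(1 14 10 8 15 9) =[13, 14, 2, 3, 4, 5, 6, 12, 15, 1, 8, 11, 0, 7, 10, 9]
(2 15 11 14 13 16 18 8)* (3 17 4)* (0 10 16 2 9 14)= (0 10 16 18 8 9 14 13 2 15 11)(3 17 4)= [10, 1, 15, 17, 3, 5, 6, 7, 9, 14, 16, 0, 12, 2, 13, 11, 18, 4, 8]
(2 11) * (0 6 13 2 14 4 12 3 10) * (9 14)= [6, 1, 11, 10, 12, 5, 13, 7, 8, 14, 0, 9, 3, 2, 4]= (0 6 13 2 11 9 14 4 12 3 10)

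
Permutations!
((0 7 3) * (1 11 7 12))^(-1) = (0 3 7 11 1 12)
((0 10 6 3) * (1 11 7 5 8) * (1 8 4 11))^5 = (0 10 6 3)(4 11 7 5)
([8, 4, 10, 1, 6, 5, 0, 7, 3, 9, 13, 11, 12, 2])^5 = (0 6 4 1 3 8)(2 13 10)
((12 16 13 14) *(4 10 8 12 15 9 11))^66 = ((4 10 8 12 16 13 14 15 9 11))^66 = (4 14 8 9 16)(10 15 12 11 13)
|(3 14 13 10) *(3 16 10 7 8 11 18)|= |(3 14 13 7 8 11 18)(10 16)|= 14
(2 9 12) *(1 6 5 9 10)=(1 6 5 9 12 2 10)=[0, 6, 10, 3, 4, 9, 5, 7, 8, 12, 1, 11, 2]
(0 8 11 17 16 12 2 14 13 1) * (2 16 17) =(17)(0 8 11 2 14 13 1)(12 16) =[8, 0, 14, 3, 4, 5, 6, 7, 11, 9, 10, 2, 16, 1, 13, 15, 12, 17]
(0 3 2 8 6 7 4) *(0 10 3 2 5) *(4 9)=(0 2 8 6 7 9 4 10 3 5)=[2, 1, 8, 5, 10, 0, 7, 9, 6, 4, 3]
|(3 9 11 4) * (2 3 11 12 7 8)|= 6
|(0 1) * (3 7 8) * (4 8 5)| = 10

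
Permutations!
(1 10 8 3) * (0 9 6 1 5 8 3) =(0 9 6 1 10 3 5 8) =[9, 10, 2, 5, 4, 8, 1, 7, 0, 6, 3]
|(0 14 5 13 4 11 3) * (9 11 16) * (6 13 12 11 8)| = 6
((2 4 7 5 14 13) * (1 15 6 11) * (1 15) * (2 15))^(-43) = ((2 4 7 5 14 13 15 6 11))^(-43) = (2 7 14 15 11 4 5 13 6)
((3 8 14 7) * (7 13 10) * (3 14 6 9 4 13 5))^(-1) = ((3 8 6 9 4 13 10 7 14 5))^(-1) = (3 5 14 7 10 13 4 9 6 8)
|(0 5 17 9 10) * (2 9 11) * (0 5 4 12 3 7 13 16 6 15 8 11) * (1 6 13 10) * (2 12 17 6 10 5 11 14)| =|(0 4 17)(1 10 11 12 3 7 5 6 15 8 14 2 9)(13 16)| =78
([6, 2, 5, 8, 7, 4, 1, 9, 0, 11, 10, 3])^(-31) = (0 1 5 7 11 8 6 2 4 9 3)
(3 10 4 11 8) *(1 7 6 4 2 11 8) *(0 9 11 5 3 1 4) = (0 9 11 4 8 1 7 6)(2 5 3 10) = [9, 7, 5, 10, 8, 3, 0, 6, 1, 11, 2, 4]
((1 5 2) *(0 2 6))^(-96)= ((0 2 1 5 6))^(-96)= (0 6 5 1 2)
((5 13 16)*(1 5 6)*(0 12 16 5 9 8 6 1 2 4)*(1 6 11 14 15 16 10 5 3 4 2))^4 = (0 13 12 3 10 4 5)(1 14)(6 11)(8 16)(9 15)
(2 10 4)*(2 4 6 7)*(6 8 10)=[0, 1, 6, 3, 4, 5, 7, 2, 10, 9, 8]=(2 6 7)(8 10)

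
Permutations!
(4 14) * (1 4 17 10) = [0, 4, 2, 3, 14, 5, 6, 7, 8, 9, 1, 11, 12, 13, 17, 15, 16, 10] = (1 4 14 17 10)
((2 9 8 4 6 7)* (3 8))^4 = ((2 9 3 8 4 6 7))^4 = (2 4 9 6 3 7 8)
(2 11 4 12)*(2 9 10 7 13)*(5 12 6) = (2 11 4 6 5 12 9 10 7 13) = [0, 1, 11, 3, 6, 12, 5, 13, 8, 10, 7, 4, 9, 2]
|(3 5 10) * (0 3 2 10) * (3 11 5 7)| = 6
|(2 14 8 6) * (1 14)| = |(1 14 8 6 2)| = 5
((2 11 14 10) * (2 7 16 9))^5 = (2 16 10 11 9 7 14)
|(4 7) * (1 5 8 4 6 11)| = 7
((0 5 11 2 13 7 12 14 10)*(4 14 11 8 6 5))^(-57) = (0 10 14 4)(2 12 13 11 7)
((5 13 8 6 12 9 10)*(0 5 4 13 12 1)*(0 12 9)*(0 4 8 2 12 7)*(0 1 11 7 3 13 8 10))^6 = (1 8 13 11 12)(2 7 4 3 6)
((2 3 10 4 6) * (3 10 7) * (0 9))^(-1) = ((0 9)(2 10 4 6)(3 7))^(-1) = (0 9)(2 6 4 10)(3 7)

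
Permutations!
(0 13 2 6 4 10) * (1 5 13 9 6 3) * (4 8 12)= (0 9 6 8 12 4 10)(1 5 13 2 3)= [9, 5, 3, 1, 10, 13, 8, 7, 12, 6, 0, 11, 4, 2]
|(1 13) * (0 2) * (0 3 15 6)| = 10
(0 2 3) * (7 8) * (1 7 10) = (0 2 3)(1 7 8 10) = [2, 7, 3, 0, 4, 5, 6, 8, 10, 9, 1]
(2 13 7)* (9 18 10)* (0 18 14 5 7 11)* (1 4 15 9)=(0 18 10 1 4 15 9 14 5 7 2 13 11)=[18, 4, 13, 3, 15, 7, 6, 2, 8, 14, 1, 0, 12, 11, 5, 9, 16, 17, 10]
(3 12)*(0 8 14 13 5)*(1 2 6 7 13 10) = (0 8 14 10 1 2 6 7 13 5)(3 12) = [8, 2, 6, 12, 4, 0, 7, 13, 14, 9, 1, 11, 3, 5, 10]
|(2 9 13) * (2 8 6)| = |(2 9 13 8 6)| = 5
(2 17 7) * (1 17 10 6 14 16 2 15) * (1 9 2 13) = (1 17 7 15 9 2 10 6 14 16 13) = [0, 17, 10, 3, 4, 5, 14, 15, 8, 2, 6, 11, 12, 1, 16, 9, 13, 7]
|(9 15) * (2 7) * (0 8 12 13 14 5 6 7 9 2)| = 24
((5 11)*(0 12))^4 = (12)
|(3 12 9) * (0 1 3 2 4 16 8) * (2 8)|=|(0 1 3 12 9 8)(2 4 16)|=6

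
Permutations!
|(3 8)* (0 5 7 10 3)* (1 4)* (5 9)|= |(0 9 5 7 10 3 8)(1 4)|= 14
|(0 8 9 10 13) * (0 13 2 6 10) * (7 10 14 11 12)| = |(0 8 9)(2 6 14 11 12 7 10)| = 21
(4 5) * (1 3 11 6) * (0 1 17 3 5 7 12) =(0 1 5 4 7 12)(3 11 6 17) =[1, 5, 2, 11, 7, 4, 17, 12, 8, 9, 10, 6, 0, 13, 14, 15, 16, 3]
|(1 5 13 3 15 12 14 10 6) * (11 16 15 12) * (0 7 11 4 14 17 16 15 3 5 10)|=|(0 7 11 15 4 14)(1 10 6)(3 12 17 16)(5 13)|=12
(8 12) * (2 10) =(2 10)(8 12) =[0, 1, 10, 3, 4, 5, 6, 7, 12, 9, 2, 11, 8]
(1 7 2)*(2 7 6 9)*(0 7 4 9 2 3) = (0 7 4 9 3)(1 6 2) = [7, 6, 1, 0, 9, 5, 2, 4, 8, 3]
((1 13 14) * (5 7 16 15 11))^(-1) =(1 14 13)(5 11 15 16 7)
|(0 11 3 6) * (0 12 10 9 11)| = 6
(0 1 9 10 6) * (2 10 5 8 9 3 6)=[1, 3, 10, 6, 4, 8, 0, 7, 9, 5, 2]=(0 1 3 6)(2 10)(5 8 9)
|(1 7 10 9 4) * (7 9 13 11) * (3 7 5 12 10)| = 30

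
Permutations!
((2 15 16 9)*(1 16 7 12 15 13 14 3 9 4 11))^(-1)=(1 11 4 16)(2 9 3 14 13)(7 15 12)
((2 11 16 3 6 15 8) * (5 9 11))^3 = (2 11 6)(3 8 9)(5 16 15)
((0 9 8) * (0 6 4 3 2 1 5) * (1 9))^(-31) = (0 5 1)(2 3 4 6 8 9)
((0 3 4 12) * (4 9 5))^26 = (0 9 4)(3 5 12)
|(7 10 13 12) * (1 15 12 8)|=7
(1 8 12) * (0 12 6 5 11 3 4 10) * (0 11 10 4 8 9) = (0 12 1 9)(3 8 6 5 10 11) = [12, 9, 2, 8, 4, 10, 5, 7, 6, 0, 11, 3, 1]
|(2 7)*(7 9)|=|(2 9 7)|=3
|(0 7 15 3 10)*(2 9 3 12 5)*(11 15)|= 10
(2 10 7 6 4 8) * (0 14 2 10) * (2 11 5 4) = [14, 1, 0, 3, 8, 4, 2, 6, 10, 9, 7, 5, 12, 13, 11] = (0 14 11 5 4 8 10 7 6 2)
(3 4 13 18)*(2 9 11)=(2 9 11)(3 4 13 18)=[0, 1, 9, 4, 13, 5, 6, 7, 8, 11, 10, 2, 12, 18, 14, 15, 16, 17, 3]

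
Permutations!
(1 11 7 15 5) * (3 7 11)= (1 3 7 15 5)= [0, 3, 2, 7, 4, 1, 6, 15, 8, 9, 10, 11, 12, 13, 14, 5]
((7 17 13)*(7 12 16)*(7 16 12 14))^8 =(17)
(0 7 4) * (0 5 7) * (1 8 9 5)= [0, 8, 2, 3, 1, 7, 6, 4, 9, 5]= (1 8 9 5 7 4)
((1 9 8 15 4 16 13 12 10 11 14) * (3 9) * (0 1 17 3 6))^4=(0 1 6)(3 4 10)(8 13 14)(9 16 11)(12 17 15)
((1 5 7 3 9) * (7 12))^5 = (1 9 3 7 12 5)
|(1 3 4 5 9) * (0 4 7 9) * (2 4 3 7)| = 15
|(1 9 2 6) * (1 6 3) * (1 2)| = 2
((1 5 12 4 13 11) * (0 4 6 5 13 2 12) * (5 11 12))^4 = (1 11 6 12 13)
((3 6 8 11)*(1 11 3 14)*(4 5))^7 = ((1 11 14)(3 6 8)(4 5))^7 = (1 11 14)(3 6 8)(4 5)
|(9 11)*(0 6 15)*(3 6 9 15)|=4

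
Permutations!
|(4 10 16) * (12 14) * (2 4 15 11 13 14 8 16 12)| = 10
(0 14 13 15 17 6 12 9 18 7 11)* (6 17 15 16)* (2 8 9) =(0 14 13 16 6 12 2 8 9 18 7 11) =[14, 1, 8, 3, 4, 5, 12, 11, 9, 18, 10, 0, 2, 16, 13, 15, 6, 17, 7]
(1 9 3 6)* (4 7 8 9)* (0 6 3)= (0 6 1 4 7 8 9)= [6, 4, 2, 3, 7, 5, 1, 8, 9, 0]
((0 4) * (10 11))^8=(11)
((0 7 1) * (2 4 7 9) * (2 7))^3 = (0 1 7 9)(2 4)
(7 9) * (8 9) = (7 8 9) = [0, 1, 2, 3, 4, 5, 6, 8, 9, 7]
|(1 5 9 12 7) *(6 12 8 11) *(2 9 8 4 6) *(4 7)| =|(1 5 8 11 2 9 7)(4 6 12)| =21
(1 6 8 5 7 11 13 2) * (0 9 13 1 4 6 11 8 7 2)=(0 9 13)(1 11)(2 4 6 7 8 5)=[9, 11, 4, 3, 6, 2, 7, 8, 5, 13, 10, 1, 12, 0]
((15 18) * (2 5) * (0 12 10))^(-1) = (0 10 12)(2 5)(15 18)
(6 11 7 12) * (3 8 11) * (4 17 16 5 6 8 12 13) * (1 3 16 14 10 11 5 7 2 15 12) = (1 3)(2 15 12 8 5 6 16 7 13 4 17 14 10 11) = [0, 3, 15, 1, 17, 6, 16, 13, 5, 9, 11, 2, 8, 4, 10, 12, 7, 14]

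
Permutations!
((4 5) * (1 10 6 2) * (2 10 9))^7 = (1 9 2)(4 5)(6 10)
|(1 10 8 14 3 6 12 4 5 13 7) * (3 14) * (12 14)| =11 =|(1 10 8 3 6 14 12 4 5 13 7)|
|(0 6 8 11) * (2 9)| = |(0 6 8 11)(2 9)| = 4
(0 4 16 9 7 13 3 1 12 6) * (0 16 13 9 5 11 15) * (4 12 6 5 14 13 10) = (0 12 5 11 15)(1 6 16 14 13 3)(4 10)(7 9) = [12, 6, 2, 1, 10, 11, 16, 9, 8, 7, 4, 15, 5, 3, 13, 0, 14]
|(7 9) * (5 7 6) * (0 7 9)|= 6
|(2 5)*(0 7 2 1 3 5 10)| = |(0 7 2 10)(1 3 5)| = 12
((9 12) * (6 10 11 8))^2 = (12)(6 11)(8 10)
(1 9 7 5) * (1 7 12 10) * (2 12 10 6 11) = (1 9 10)(2 12 6 11)(5 7) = [0, 9, 12, 3, 4, 7, 11, 5, 8, 10, 1, 2, 6]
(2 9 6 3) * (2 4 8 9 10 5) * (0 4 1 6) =(0 4 8 9)(1 6 3)(2 10 5) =[4, 6, 10, 1, 8, 2, 3, 7, 9, 0, 5]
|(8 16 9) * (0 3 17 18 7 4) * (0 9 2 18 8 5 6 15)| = |(0 3 17 8 16 2 18 7 4 9 5 6 15)| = 13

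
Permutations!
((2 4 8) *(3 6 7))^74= ((2 4 8)(3 6 7))^74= (2 8 4)(3 7 6)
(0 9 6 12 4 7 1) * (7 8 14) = [9, 0, 2, 3, 8, 5, 12, 1, 14, 6, 10, 11, 4, 13, 7] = (0 9 6 12 4 8 14 7 1)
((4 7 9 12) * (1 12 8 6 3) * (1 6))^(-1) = (1 8 9 7 4 12)(3 6) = ((1 12 4 7 9 8)(3 6))^(-1)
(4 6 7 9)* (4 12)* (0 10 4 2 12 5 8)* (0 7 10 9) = (0 9 5 8 7)(2 12)(4 6 10) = [9, 1, 12, 3, 6, 8, 10, 0, 7, 5, 4, 11, 2]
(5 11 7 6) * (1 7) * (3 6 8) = (1 7 8 3 6 5 11) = [0, 7, 2, 6, 4, 11, 5, 8, 3, 9, 10, 1]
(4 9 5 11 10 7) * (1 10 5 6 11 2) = (1 10 7 4 9 6 11 5 2) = [0, 10, 1, 3, 9, 2, 11, 4, 8, 6, 7, 5]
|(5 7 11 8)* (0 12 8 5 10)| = |(0 12 8 10)(5 7 11)| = 12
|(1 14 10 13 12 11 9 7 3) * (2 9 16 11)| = 18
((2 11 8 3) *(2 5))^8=((2 11 8 3 5))^8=(2 3 11 5 8)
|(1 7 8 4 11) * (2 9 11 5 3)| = 9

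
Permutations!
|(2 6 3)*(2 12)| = 4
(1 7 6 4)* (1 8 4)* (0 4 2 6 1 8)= [4, 7, 6, 3, 0, 5, 8, 1, 2]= (0 4)(1 7)(2 6 8)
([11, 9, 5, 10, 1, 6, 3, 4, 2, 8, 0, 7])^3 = [4, 2, 3, 11, 8, 10, 0, 9, 6, 5, 7, 1]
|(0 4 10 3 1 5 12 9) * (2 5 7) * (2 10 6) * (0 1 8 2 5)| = |(0 4 6 5 12 9 1 7 10 3 8 2)| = 12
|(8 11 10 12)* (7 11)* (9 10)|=|(7 11 9 10 12 8)|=6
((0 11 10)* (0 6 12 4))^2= ((0 11 10 6 12 4))^2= (0 10 12)(4 11 6)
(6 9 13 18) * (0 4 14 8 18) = [4, 1, 2, 3, 14, 5, 9, 7, 18, 13, 10, 11, 12, 0, 8, 15, 16, 17, 6] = (0 4 14 8 18 6 9 13)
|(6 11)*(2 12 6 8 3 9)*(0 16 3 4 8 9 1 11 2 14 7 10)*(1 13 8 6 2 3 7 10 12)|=10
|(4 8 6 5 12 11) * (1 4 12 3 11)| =8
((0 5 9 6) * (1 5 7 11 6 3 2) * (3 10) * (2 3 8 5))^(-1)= ((0 7 11 6)(1 2)(5 9 10 8))^(-1)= (0 6 11 7)(1 2)(5 8 10 9)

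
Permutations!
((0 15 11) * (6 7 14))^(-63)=(15)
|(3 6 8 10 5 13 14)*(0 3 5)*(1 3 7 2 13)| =|(0 7 2 13 14 5 1 3 6 8 10)| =11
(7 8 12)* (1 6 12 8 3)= (1 6 12 7 3)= [0, 6, 2, 1, 4, 5, 12, 3, 8, 9, 10, 11, 7]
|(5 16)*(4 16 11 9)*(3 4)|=6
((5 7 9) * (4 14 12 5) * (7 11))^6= (4 9 7 11 5 12 14)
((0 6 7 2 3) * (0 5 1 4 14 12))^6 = ((0 6 7 2 3 5 1 4 14 12))^6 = (0 1 7 14 3)(2 12 5 6 4)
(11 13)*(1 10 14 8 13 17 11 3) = (1 10 14 8 13 3)(11 17) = [0, 10, 2, 1, 4, 5, 6, 7, 13, 9, 14, 17, 12, 3, 8, 15, 16, 11]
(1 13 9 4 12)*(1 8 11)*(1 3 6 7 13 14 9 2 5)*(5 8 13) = [0, 14, 8, 6, 12, 1, 7, 5, 11, 4, 10, 3, 13, 2, 9] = (1 14 9 4 12 13 2 8 11 3 6 7 5)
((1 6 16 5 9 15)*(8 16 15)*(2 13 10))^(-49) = ((1 6 15)(2 13 10)(5 9 8 16))^(-49) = (1 15 6)(2 10 13)(5 16 8 9)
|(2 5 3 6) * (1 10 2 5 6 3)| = |(1 10 2 6 5)| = 5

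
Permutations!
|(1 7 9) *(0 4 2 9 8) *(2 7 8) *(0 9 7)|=|(0 4)(1 8 9)(2 7)|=6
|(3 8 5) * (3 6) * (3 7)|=|(3 8 5 6 7)|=5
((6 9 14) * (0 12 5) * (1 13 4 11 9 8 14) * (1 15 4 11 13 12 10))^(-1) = ((0 10 1 12 5)(4 13 11 9 15)(6 8 14))^(-1) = (0 5 12 1 10)(4 15 9 11 13)(6 14 8)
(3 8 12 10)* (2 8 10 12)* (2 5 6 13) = (2 8 5 6 13)(3 10) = [0, 1, 8, 10, 4, 6, 13, 7, 5, 9, 3, 11, 12, 2]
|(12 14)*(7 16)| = 2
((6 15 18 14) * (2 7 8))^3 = (6 14 18 15)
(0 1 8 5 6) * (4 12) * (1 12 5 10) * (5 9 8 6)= (0 12 4 9 8 10 1 6)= [12, 6, 2, 3, 9, 5, 0, 7, 10, 8, 1, 11, 4]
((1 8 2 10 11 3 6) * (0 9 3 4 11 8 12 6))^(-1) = (0 3 9)(1 6 12)(2 8 10)(4 11)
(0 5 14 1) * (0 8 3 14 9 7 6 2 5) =(1 8 3 14)(2 5 9 7 6) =[0, 8, 5, 14, 4, 9, 2, 6, 3, 7, 10, 11, 12, 13, 1]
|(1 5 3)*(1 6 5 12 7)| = 3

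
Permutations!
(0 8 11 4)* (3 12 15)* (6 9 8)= (0 6 9 8 11 4)(3 12 15)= [6, 1, 2, 12, 0, 5, 9, 7, 11, 8, 10, 4, 15, 13, 14, 3]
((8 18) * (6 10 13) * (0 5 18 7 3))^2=((0 5 18 8 7 3)(6 10 13))^2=(0 18 7)(3 5 8)(6 13 10)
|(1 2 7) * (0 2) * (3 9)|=|(0 2 7 1)(3 9)|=4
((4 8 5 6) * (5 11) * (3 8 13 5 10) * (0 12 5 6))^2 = (0 5 12)(3 11)(4 6 13)(8 10)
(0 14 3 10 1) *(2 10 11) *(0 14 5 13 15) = (0 5 13 15)(1 14 3 11 2 10) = [5, 14, 10, 11, 4, 13, 6, 7, 8, 9, 1, 2, 12, 15, 3, 0]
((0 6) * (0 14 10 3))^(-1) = (0 3 10 14 6) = ((0 6 14 10 3))^(-1)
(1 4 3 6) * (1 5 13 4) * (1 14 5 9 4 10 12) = [0, 14, 2, 6, 3, 13, 9, 7, 8, 4, 12, 11, 1, 10, 5] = (1 14 5 13 10 12)(3 6 9 4)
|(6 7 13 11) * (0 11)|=|(0 11 6 7 13)|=5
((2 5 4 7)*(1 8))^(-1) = ((1 8)(2 5 4 7))^(-1) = (1 8)(2 7 4 5)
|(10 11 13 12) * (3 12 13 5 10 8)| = |(13)(3 12 8)(5 10 11)| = 3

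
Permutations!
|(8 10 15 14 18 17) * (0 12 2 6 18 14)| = 9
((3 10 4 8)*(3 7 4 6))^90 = ((3 10 6)(4 8 7))^90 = (10)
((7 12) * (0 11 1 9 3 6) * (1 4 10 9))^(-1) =(0 6 3 9 10 4 11)(7 12)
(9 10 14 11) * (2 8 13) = (2 8 13)(9 10 14 11) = [0, 1, 8, 3, 4, 5, 6, 7, 13, 10, 14, 9, 12, 2, 11]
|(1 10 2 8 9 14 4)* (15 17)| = 14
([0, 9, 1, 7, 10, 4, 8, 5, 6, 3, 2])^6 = [0, 10, 4, 1, 7, 3, 6, 9, 8, 2, 5]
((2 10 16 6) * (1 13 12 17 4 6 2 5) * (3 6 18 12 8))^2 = (1 8 6)(2 16 10)(3 5 13)(4 12)(17 18)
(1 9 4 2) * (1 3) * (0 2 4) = [2, 9, 3, 1, 4, 5, 6, 7, 8, 0] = (0 2 3 1 9)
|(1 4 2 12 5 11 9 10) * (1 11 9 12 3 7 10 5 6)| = |(1 4 2 3 7 10 11 12 6)(5 9)| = 18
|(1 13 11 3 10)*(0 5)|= 10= |(0 5)(1 13 11 3 10)|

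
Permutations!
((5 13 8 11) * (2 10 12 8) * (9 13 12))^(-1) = ((2 10 9 13)(5 12 8 11))^(-1) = (2 13 9 10)(5 11 8 12)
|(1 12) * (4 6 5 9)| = |(1 12)(4 6 5 9)| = 4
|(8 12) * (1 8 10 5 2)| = |(1 8 12 10 5 2)| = 6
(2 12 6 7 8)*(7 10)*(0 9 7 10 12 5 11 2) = [9, 1, 5, 3, 4, 11, 12, 8, 0, 7, 10, 2, 6] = (0 9 7 8)(2 5 11)(6 12)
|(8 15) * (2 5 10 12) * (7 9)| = 4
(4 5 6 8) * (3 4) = (3 4 5 6 8) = [0, 1, 2, 4, 5, 6, 8, 7, 3]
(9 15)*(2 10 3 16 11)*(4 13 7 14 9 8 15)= (2 10 3 16 11)(4 13 7 14 9)(8 15)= [0, 1, 10, 16, 13, 5, 6, 14, 15, 4, 3, 2, 12, 7, 9, 8, 11]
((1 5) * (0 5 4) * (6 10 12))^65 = ((0 5 1 4)(6 10 12))^65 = (0 5 1 4)(6 12 10)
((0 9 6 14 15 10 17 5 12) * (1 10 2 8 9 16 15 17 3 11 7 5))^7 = (0 14 5 9 11 2 10 16 17 12 6 7 8 3 15 1)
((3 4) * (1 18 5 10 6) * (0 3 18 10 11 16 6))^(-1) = (0 10 1 6 16 11 5 18 4 3) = ((0 3 4 18 5 11 16 6 1 10))^(-1)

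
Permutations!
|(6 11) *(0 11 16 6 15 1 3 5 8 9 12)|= |(0 11 15 1 3 5 8 9 12)(6 16)|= 18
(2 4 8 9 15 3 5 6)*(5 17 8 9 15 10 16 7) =(2 4 9 10 16 7 5 6)(3 17 8 15) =[0, 1, 4, 17, 9, 6, 2, 5, 15, 10, 16, 11, 12, 13, 14, 3, 7, 8]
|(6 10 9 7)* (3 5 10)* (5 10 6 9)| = |(3 10 5 6)(7 9)| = 4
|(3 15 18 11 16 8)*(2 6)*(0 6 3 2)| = 14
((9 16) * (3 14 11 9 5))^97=(3 14 11 9 16 5)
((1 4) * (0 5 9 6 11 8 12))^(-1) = (0 12 8 11 6 9 5)(1 4)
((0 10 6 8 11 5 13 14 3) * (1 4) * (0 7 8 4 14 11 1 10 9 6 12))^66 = (1 14 3 7 8)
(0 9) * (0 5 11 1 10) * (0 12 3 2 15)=(0 9 5 11 1 10 12 3 2 15)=[9, 10, 15, 2, 4, 11, 6, 7, 8, 5, 12, 1, 3, 13, 14, 0]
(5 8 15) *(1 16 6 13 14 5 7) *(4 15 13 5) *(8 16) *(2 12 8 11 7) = (1 11 7)(2 12 8 13 14 4 15)(5 16 6) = [0, 11, 12, 3, 15, 16, 5, 1, 13, 9, 10, 7, 8, 14, 4, 2, 6]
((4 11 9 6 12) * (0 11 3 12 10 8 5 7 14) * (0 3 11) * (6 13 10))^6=(3 10 12 8 4 5 11 7 9 14 13)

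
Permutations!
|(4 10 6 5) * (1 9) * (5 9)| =|(1 5 4 10 6 9)| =6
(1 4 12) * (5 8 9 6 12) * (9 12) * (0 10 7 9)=[10, 4, 2, 3, 5, 8, 0, 9, 12, 6, 7, 11, 1]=(0 10 7 9 6)(1 4 5 8 12)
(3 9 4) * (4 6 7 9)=[0, 1, 2, 4, 3, 5, 7, 9, 8, 6]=(3 4)(6 7 9)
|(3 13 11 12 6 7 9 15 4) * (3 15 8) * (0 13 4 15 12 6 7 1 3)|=|(15)(0 13 11 6 1 3 4 12 7 9 8)|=11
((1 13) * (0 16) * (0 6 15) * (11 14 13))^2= (0 6)(1 14)(11 13)(15 16)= ((0 16 6 15)(1 11 14 13))^2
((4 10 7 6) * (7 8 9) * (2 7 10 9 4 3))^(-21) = (2 3 6 7)(4 8 10 9)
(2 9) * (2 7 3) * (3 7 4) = (2 9 4 3) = [0, 1, 9, 2, 3, 5, 6, 7, 8, 4]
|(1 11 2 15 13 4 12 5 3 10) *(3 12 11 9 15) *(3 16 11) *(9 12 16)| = |(1 12 5 16 11 2 9 15 13 4 3 10)| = 12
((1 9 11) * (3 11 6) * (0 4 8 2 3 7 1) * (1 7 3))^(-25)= (0 8 1 6 11 4 2 9 3)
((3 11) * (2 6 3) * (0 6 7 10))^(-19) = (0 3 2 10 6 11 7)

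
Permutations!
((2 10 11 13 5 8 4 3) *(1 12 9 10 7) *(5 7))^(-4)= ((1 12 9 10 11 13 7)(2 5 8 4 3))^(-4)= (1 10 7 9 13 12 11)(2 5 8 4 3)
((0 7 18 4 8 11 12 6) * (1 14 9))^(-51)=((0 7 18 4 8 11 12 6)(1 14 9))^(-51)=(0 11 18 6 8 7 12 4)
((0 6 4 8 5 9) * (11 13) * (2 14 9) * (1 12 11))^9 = (0 6 4 8 5 2 14 9)(1 12 11 13)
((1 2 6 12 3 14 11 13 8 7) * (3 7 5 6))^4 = (1 11 6 2 13 12 3 8 7 14 5)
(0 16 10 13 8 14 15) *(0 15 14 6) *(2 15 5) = (0 16 10 13 8 6)(2 15 5) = [16, 1, 15, 3, 4, 2, 0, 7, 6, 9, 13, 11, 12, 8, 14, 5, 10]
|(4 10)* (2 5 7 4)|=|(2 5 7 4 10)|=5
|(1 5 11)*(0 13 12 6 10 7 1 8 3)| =11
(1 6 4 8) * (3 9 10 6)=[0, 3, 2, 9, 8, 5, 4, 7, 1, 10, 6]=(1 3 9 10 6 4 8)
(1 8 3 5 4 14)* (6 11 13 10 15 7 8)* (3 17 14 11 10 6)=(1 3 5 4 11 13 6 10 15 7 8 17 14)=[0, 3, 2, 5, 11, 4, 10, 8, 17, 9, 15, 13, 12, 6, 1, 7, 16, 14]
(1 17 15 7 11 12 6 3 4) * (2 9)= [0, 17, 9, 4, 1, 5, 3, 11, 8, 2, 10, 12, 6, 13, 14, 7, 16, 15]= (1 17 15 7 11 12 6 3 4)(2 9)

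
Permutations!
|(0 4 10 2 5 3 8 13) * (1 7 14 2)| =11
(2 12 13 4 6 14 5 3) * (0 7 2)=[7, 1, 12, 0, 6, 3, 14, 2, 8, 9, 10, 11, 13, 4, 5]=(0 7 2 12 13 4 6 14 5 3)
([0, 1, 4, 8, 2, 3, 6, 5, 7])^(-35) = (2 4)(3 8 7 5)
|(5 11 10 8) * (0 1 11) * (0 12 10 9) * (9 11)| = 12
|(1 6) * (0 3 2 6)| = 5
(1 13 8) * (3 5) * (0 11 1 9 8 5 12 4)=[11, 13, 2, 12, 0, 3, 6, 7, 9, 8, 10, 1, 4, 5]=(0 11 1 13 5 3 12 4)(8 9)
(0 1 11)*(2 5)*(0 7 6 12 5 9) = (0 1 11 7 6 12 5 2 9) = [1, 11, 9, 3, 4, 2, 12, 6, 8, 0, 10, 7, 5]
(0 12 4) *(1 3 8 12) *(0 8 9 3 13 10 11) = (0 1 13 10 11)(3 9)(4 8 12) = [1, 13, 2, 9, 8, 5, 6, 7, 12, 3, 11, 0, 4, 10]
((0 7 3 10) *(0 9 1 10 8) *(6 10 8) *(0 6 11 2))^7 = (0 3 2 7 11)(1 6 9 8 10)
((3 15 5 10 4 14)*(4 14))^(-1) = ((3 15 5 10 14))^(-1) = (3 14 10 5 15)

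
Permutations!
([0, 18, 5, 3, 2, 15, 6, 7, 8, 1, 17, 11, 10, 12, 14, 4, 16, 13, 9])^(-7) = (1 9 18)(2 5 15 4)(10 17 13 12)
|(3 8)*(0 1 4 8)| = |(0 1 4 8 3)| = 5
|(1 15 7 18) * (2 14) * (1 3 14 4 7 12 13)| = |(1 15 12 13)(2 4 7 18 3 14)| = 12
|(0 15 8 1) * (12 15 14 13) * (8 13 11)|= |(0 14 11 8 1)(12 15 13)|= 15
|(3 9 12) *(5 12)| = 4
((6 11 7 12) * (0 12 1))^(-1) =(0 1 7 11 6 12)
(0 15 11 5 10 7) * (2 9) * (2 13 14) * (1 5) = (0 15 11 1 5 10 7)(2 9 13 14) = [15, 5, 9, 3, 4, 10, 6, 0, 8, 13, 7, 1, 12, 14, 2, 11]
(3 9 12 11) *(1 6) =(1 6)(3 9 12 11) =[0, 6, 2, 9, 4, 5, 1, 7, 8, 12, 10, 3, 11]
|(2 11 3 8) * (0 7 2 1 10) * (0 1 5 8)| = 10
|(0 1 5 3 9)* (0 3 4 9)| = |(0 1 5 4 9 3)| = 6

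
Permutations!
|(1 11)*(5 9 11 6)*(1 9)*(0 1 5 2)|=4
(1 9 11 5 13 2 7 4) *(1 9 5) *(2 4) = (1 5 13 4 9 11)(2 7) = [0, 5, 7, 3, 9, 13, 6, 2, 8, 11, 10, 1, 12, 4]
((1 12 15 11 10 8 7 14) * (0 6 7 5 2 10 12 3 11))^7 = ((0 6 7 14 1 3 11 12 15)(2 10 8 5))^7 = (0 12 3 14 6 15 11 1 7)(2 5 8 10)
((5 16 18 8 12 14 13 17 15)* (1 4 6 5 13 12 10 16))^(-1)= ((1 4 6 5)(8 10 16 18)(12 14)(13 17 15))^(-1)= (1 5 6 4)(8 18 16 10)(12 14)(13 15 17)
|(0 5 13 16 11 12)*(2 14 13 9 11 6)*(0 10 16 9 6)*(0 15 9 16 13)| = |(0 5 6 2 14)(9 11 12 10 13 16 15)| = 35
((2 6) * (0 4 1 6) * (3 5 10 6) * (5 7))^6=((0 4 1 3 7 5 10 6 2))^6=(0 10 3)(1 2 5)(4 6 7)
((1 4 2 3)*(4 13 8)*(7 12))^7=((1 13 8 4 2 3)(7 12))^7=(1 13 8 4 2 3)(7 12)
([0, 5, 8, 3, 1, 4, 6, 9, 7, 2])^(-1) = [0, 4, 9, 3, 5, 1, 6, 8, 2, 7]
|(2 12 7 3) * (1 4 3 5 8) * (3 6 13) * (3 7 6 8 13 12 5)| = |(1 4 8)(2 5 13 7 3)(6 12)| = 30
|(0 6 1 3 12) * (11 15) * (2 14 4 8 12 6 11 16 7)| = |(0 11 15 16 7 2 14 4 8 12)(1 3 6)| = 30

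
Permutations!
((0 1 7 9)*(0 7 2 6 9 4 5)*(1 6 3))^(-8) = (0 4 9)(1 2 3)(5 7 6)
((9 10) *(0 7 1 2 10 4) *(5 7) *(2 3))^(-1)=(0 4 9 10 2 3 1 7 5)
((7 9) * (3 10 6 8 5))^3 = (3 8 10 5 6)(7 9)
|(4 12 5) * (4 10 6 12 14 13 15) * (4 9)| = |(4 14 13 15 9)(5 10 6 12)| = 20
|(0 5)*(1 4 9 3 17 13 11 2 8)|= 18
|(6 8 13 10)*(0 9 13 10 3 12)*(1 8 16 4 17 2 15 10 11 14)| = 140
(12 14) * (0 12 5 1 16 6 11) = (0 12 14 5 1 16 6 11) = [12, 16, 2, 3, 4, 1, 11, 7, 8, 9, 10, 0, 14, 13, 5, 15, 6]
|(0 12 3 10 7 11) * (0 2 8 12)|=|(2 8 12 3 10 7 11)|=7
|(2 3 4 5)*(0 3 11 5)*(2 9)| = 12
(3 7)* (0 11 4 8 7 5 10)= (0 11 4 8 7 3 5 10)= [11, 1, 2, 5, 8, 10, 6, 3, 7, 9, 0, 4]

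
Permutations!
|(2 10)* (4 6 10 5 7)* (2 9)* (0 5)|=|(0 5 7 4 6 10 9 2)|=8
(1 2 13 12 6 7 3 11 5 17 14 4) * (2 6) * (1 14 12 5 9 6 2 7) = (1 2 13 5 17 12 7 3 11 9 6)(4 14) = [0, 2, 13, 11, 14, 17, 1, 3, 8, 6, 10, 9, 7, 5, 4, 15, 16, 12]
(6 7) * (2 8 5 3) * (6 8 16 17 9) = (2 16 17 9 6 7 8 5 3) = [0, 1, 16, 2, 4, 3, 7, 8, 5, 6, 10, 11, 12, 13, 14, 15, 17, 9]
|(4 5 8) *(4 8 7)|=|(8)(4 5 7)|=3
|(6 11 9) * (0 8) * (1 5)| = |(0 8)(1 5)(6 11 9)| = 6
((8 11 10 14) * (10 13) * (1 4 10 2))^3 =(1 14 13 4 8 2 10 11)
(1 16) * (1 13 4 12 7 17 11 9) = [0, 16, 2, 3, 12, 5, 6, 17, 8, 1, 10, 9, 7, 4, 14, 15, 13, 11] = (1 16 13 4 12 7 17 11 9)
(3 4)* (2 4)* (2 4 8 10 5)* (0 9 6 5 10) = [9, 1, 8, 4, 3, 2, 5, 7, 0, 6, 10] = (10)(0 9 6 5 2 8)(3 4)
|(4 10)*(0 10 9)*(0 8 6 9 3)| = |(0 10 4 3)(6 9 8)| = 12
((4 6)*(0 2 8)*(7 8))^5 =((0 2 7 8)(4 6))^5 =(0 2 7 8)(4 6)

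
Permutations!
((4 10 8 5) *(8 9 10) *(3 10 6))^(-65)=((3 10 9 6)(4 8 5))^(-65)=(3 6 9 10)(4 8 5)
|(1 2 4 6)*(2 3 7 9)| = |(1 3 7 9 2 4 6)| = 7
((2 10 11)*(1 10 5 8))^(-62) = (1 5 11)(2 10 8)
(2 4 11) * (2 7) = [0, 1, 4, 3, 11, 5, 6, 2, 8, 9, 10, 7] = (2 4 11 7)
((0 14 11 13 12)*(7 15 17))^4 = ((0 14 11 13 12)(7 15 17))^4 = (0 12 13 11 14)(7 15 17)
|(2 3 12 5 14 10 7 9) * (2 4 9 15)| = |(2 3 12 5 14 10 7 15)(4 9)| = 8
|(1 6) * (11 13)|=|(1 6)(11 13)|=2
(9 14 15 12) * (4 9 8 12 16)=(4 9 14 15 16)(8 12)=[0, 1, 2, 3, 9, 5, 6, 7, 12, 14, 10, 11, 8, 13, 15, 16, 4]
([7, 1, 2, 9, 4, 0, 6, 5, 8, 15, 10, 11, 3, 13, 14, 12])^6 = (3 15)(9 12)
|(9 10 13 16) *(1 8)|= 4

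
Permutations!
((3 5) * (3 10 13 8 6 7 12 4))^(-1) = (3 4 12 7 6 8 13 10 5)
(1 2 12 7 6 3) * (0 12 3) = [12, 2, 3, 1, 4, 5, 0, 6, 8, 9, 10, 11, 7] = (0 12 7 6)(1 2 3)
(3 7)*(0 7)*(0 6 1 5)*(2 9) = [7, 5, 9, 6, 4, 0, 1, 3, 8, 2] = (0 7 3 6 1 5)(2 9)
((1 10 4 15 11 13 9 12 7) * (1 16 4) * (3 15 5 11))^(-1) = (1 10)(3 15)(4 16 7 12 9 13 11 5)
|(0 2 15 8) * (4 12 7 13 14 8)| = |(0 2 15 4 12 7 13 14 8)| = 9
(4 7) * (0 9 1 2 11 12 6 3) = (0 9 1 2 11 12 6 3)(4 7) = [9, 2, 11, 0, 7, 5, 3, 4, 8, 1, 10, 12, 6]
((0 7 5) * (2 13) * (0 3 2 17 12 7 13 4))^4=((0 13 17 12 7 5 3 2 4))^4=(0 7 4 12 2 17 3 13 5)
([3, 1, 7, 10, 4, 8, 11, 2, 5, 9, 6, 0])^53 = [6, 1, 7, 11, 4, 8, 3, 2, 5, 9, 0, 10]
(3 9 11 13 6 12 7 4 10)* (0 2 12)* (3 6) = [2, 1, 12, 9, 10, 5, 0, 4, 8, 11, 6, 13, 7, 3] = (0 2 12 7 4 10 6)(3 9 11 13)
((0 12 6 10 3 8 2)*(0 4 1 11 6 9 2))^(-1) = ((0 12 9 2 4 1 11 6 10 3 8))^(-1) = (0 8 3 10 6 11 1 4 2 9 12)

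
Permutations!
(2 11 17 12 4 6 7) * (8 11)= [0, 1, 8, 3, 6, 5, 7, 2, 11, 9, 10, 17, 4, 13, 14, 15, 16, 12]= (2 8 11 17 12 4 6 7)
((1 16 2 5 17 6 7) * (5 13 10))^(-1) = (1 7 6 17 5 10 13 2 16)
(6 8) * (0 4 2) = (0 4 2)(6 8) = [4, 1, 0, 3, 2, 5, 8, 7, 6]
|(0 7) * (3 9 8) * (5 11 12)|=6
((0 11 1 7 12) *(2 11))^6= ((0 2 11 1 7 12))^6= (12)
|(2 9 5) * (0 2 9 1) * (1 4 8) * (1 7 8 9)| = |(0 2 4 9 5 1)(7 8)| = 6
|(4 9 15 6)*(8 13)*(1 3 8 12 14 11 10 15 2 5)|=|(1 3 8 13 12 14 11 10 15 6 4 9 2 5)|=14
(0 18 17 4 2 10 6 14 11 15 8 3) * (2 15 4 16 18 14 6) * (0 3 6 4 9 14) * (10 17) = [0, 1, 17, 3, 15, 5, 4, 7, 6, 14, 2, 9, 12, 13, 11, 8, 18, 16, 10] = (2 17 16 18 10)(4 15 8 6)(9 14 11)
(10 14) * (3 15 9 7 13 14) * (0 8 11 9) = (0 8 11 9 7 13 14 10 3 15) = [8, 1, 2, 15, 4, 5, 6, 13, 11, 7, 3, 9, 12, 14, 10, 0]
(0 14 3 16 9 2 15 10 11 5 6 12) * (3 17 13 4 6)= (0 14 17 13 4 6 12)(2 15 10 11 5 3 16 9)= [14, 1, 15, 16, 6, 3, 12, 7, 8, 2, 11, 5, 0, 4, 17, 10, 9, 13]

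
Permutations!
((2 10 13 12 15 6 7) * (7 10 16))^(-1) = (2 7 16)(6 15 12 13 10) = ((2 16 7)(6 10 13 12 15))^(-1)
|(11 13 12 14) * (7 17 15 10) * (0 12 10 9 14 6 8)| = 8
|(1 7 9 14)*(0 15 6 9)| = 7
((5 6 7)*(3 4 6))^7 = (3 6 5 4 7)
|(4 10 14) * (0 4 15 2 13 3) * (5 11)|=8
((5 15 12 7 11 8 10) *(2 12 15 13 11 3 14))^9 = (15)(2 14 3 7 12)(5 10 8 11 13)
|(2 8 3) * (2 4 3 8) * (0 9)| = 2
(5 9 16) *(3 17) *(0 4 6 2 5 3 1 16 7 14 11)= (0 4 6 2 5 9 7 14 11)(1 16 3 17)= [4, 16, 5, 17, 6, 9, 2, 14, 8, 7, 10, 0, 12, 13, 11, 15, 3, 1]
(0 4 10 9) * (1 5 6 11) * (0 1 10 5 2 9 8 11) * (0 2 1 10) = (0 4 5 6 2 9 10 8 11) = [4, 1, 9, 3, 5, 6, 2, 7, 11, 10, 8, 0]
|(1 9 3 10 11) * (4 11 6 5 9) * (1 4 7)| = 10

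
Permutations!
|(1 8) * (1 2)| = |(1 8 2)| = 3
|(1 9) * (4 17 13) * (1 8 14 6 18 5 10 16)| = |(1 9 8 14 6 18 5 10 16)(4 17 13)| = 9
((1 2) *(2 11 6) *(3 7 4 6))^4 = (1 4 11 6 3 2 7)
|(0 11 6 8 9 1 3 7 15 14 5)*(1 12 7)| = |(0 11 6 8 9 12 7 15 14 5)(1 3)| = 10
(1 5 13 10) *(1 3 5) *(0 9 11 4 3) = [9, 1, 2, 5, 3, 13, 6, 7, 8, 11, 0, 4, 12, 10] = (0 9 11 4 3 5 13 10)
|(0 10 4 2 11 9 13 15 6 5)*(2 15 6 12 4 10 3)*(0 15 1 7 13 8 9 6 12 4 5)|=70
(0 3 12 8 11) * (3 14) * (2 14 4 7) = (0 4 7 2 14 3 12 8 11) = [4, 1, 14, 12, 7, 5, 6, 2, 11, 9, 10, 0, 8, 13, 3]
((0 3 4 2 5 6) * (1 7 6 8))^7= ((0 3 4 2 5 8 1 7 6))^7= (0 7 8 2 3 6 1 5 4)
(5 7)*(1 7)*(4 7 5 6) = (1 5)(4 7 6) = [0, 5, 2, 3, 7, 1, 4, 6]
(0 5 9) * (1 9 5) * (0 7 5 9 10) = (0 1 10)(5 9 7) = [1, 10, 2, 3, 4, 9, 6, 5, 8, 7, 0]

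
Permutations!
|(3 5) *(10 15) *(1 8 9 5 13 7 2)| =8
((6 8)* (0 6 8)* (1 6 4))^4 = (8)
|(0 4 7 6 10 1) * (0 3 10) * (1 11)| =|(0 4 7 6)(1 3 10 11)| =4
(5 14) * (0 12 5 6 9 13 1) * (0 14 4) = (0 12 5 4)(1 14 6 9 13) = [12, 14, 2, 3, 0, 4, 9, 7, 8, 13, 10, 11, 5, 1, 6]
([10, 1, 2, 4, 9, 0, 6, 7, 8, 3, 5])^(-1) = (0 5 10)(3 9 4)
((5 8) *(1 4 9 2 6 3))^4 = (1 6 9)(2 4 3)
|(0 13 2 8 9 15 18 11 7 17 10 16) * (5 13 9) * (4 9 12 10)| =|(0 12 10 16)(2 8 5 13)(4 9 15 18 11 7 17)| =28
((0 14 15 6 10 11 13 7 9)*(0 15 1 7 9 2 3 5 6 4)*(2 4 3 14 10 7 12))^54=(0 4 7 6 5 3 15 9 13 11 10)(1 2)(12 14)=((0 10 11 13 9 15 3 5 6 7 4)(1 12 2 14))^54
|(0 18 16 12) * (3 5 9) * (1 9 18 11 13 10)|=11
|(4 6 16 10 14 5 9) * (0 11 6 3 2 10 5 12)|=12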